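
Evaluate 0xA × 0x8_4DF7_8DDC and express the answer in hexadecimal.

0x530BAB8A98

Multiply each base-16 digit by 10, carrying:
  C×10 = 120 → write 8 carry 7
  D×10+7 = 137 → write 9 carry 8
  D×10+8 = 138 → write A carry 8
  8×10+8 = 88 → write 8 carry 5
  7×10+5 = 75 → write B carry 4
  F×10+4 = 154 → write A carry 9
  D×10+9 = 139 → write B carry 8
  4×10+8 = 48 → write 0 carry 3
  8×10+3 = 83 → write 3 carry 5
  remaining carry: 5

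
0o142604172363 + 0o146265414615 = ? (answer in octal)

0o311071607200

Add column by column in base 8, right to left:
  3+5 = 0 carry 1
  6+1+1 = 0 carry 1
  3+6+1 = 2 carry 1
  2+4+1 = 7
  7+1 = 0 carry 1
  1+4+1 = 6
  4+5 = 1 carry 1
  0+6+1 = 7
  6+2 = 0 carry 1
  2+6+1 = 1 carry 1
  4+4+1 = 1 carry 1
  1+1+1 = 3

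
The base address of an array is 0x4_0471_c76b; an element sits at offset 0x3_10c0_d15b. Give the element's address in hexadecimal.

Add column by column in base 16, right to left:
  b+b = 6 carry 1
  6+5+1 = c
  7+1 = 8
  c+d = 9 carry 1
  1+0+1 = 2
  7+c = 3 carry 1
  4+0+1 = 5
  0+1 = 1
  4+3 = 7

0x7153298c6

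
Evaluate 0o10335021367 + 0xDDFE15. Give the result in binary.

0b1000100010100100010000100001100

0o10335021367 = 0b1000011011101000010001011110111 in binary.
0xDDFE15 = 0b110111011111111000010101 in binary.
Add column by column in base 2, right to left:
  1+1 = 0 carry 1
  1+0+1 = 0 carry 1
  1+1+1 = 1 carry 1
  0+0+1 = 1
  1+1 = 0 carry 1
  1+0+1 = 0 carry 1
  1+0+1 = 0 carry 1
  1+0+1 = 0 carry 1
  0+0+1 = 1
  1+1 = 0 carry 1
  0+1+1 = 0 carry 1
  0+1+1 = 0 carry 1
  0+1+1 = 0 carry 1
  1+1+1 = 1 carry 1
  0+1+1 = 0 carry 1
  0+1+1 = 0 carry 1
  0+1+1 = 0 carry 1
  0+0+1 = 1
  1+1 = 0 carry 1
  0+1+1 = 0 carry 1
  1+1+1 = 1 carry 1
  1+0+1 = 0 carry 1
  1+1+1 = 1 carry 1
  0+1+1 = 0 carry 1
  1+0+1 = 0 carry 1
  1+0+1 = 0 carry 1
  0+0+1 = 1
  0+0 = 0
  0+0 = 0
  0+0 = 0
  1+0 = 1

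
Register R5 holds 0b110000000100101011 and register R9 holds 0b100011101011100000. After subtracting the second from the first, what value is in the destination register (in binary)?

0b1100011001001011

Subtract column by column in base 2:
  1-0 → 1
  1-0 → 1
  0-0 → 0
  1-0 → 1
  0-0 → 0
  1-1 → 0
  0-1 → 1 (borrow)
  0-1-1 → 0 (borrow)
  1-0-1 → 0
  0-1 → 1 (borrow)
  0-0-1 → 1 (borrow)
  0-1-1 → 0 (borrow)
  0-1-1 → 0 (borrow)
  0-1-1 → 0 (borrow)
  0-0-1 → 1 (borrow)
  0-0-1 → 1 (borrow)
  1-0-1 → 0
  1-1 → 0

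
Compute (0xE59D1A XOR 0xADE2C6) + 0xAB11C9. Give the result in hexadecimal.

0xF391A5

First 0xE59D1A XOR 0xADE2C6 = 0x487FDC.
Add column by column in base 16, right to left:
  C+9 = 5 carry 1
  D+C+1 = A carry 1
  F+1+1 = 1 carry 1
  7+1+1 = 9
  8+B = 3 carry 1
  4+A+1 = F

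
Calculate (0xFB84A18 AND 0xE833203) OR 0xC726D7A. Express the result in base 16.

0xFB84A18 AND 0xE833203 = 0xE800200.
Then OR with 0xC726D7A.

0xEF26F7A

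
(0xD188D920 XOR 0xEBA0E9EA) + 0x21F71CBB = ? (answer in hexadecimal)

0x5C1F4D85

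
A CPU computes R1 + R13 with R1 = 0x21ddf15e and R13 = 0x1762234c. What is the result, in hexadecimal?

0x394014aa

Add column by column in base 16, right to left:
  e+c = a carry 1
  5+4+1 = a
  1+3 = 4
  f+2 = 1 carry 1
  d+2+1 = 0 carry 1
  d+6+1 = 4 carry 1
  1+7+1 = 9
  2+1 = 3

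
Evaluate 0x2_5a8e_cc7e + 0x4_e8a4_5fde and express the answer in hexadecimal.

0x743332c5c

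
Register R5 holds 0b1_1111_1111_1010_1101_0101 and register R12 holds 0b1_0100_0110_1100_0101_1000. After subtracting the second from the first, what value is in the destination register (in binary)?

0b10111000111001111101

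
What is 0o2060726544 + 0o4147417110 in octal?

0o6230345654

Add column by column in base 8, right to left:
  4+0 = 4
  4+1 = 5
  5+1 = 6
  6+7 = 5 carry 1
  2+1+1 = 4
  7+4 = 3 carry 1
  0+7+1 = 0 carry 1
  6+4+1 = 3 carry 1
  0+1+1 = 2
  2+4 = 6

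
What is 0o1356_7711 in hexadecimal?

0x2EEFC9

Each octal digit is 3 bits: 1=001 3=011 5=101 6=110 7=111 7=111 1=001 1=001.
Group the bits into nibbles: 0010 1110 1110 1111 1100 1001 → 2EEFC9.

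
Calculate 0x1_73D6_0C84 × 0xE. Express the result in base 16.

0x1455B4AF38

Multiply each base-16 digit by 14, carrying:
  4×14 = 56 → write 8 carry 3
  8×14+3 = 115 → write 3 carry 7
  C×14+7 = 175 → write F carry 10
  0×14+10 = 10 → write A
  6×14 = 84 → write 4 carry 5
  D×14+5 = 187 → write B carry 11
  3×14+11 = 53 → write 5 carry 3
  7×14+3 = 101 → write 5 carry 6
  1×14+6 = 20 → write 4 carry 1
  remaining carry: 1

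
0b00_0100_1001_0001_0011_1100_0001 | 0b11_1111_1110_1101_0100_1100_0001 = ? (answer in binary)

0b11111111111101011111000001

OR bit by bit (1 where either bit is 1):
  00010010010001001111000001
| 11111111101101010011000001
= 11111111111101011111000001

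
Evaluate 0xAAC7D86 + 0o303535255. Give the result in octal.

0xAAC7D86 = 0o1253076606 in octal.
Add column by column in base 8, right to left:
  6+5 = 3 carry 1
  0+5+1 = 6
  6+2 = 0 carry 1
  6+5+1 = 4 carry 1
  7+3+1 = 3 carry 1
  0+5+1 = 6
  3+3 = 6
  5+0 = 5
  2+3 = 5
  1+0 = 1

0o1556634063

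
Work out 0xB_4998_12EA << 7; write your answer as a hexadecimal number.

0x5A4CC097500

7 bits is not a whole number of base-16 digits; in binary: 101101001001100110000001001011101010 << 7 = 1011010010011001100000010010111010100000000.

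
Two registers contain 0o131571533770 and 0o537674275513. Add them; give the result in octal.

Add column by column in base 8, right to left:
  0+3 = 3
  7+1 = 0 carry 1
  7+5+1 = 5 carry 1
  3+5+1 = 1 carry 1
  3+7+1 = 3 carry 1
  5+2+1 = 0 carry 1
  1+4+1 = 6
  7+7 = 6 carry 1
  5+6+1 = 4 carry 1
  1+7+1 = 1 carry 1
  3+3+1 = 7
  1+5 = 6

0o671466031503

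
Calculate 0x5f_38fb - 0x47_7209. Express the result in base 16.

Subtract column by column in base 16:
  b-9 → 2
  f-0 → f
  8-2 → 6
  3-7 → c (borrow)
  f-7-1 → 7
  5-4 → 1

0x17c6f2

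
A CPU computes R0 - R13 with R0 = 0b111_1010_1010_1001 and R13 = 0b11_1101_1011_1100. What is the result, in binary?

Subtract column by column in base 2:
  1-0 → 1
  0-0 → 0
  0-1 → 1 (borrow)
  1-1-1 → 1 (borrow)
  0-1-1 → 0 (borrow)
  1-1-1 → 1 (borrow)
  0-0-1 → 1 (borrow)
  1-1-1 → 1 (borrow)
  0-1-1 → 0 (borrow)
  1-0-1 → 0
  0-1 → 1 (borrow)
  1-1-1 → 1 (borrow)
  1-1-1 → 1 (borrow)
  1-1-1 → 1 (borrow)
  1-0-1 → 0

0b11110011101101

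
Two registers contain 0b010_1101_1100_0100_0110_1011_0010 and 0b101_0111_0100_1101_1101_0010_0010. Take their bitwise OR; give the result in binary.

OR bit by bit (1 where either bit is 1):
  010110111000100011010110010
| 101011101001101110100100010
= 111111111001101111110110010

0b111111111001101111110110010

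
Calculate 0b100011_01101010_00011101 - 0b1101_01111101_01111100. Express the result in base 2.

0b101011110110010100001

Subtract column by column in base 2:
  1-0 → 1
  0-0 → 0
  1-1 → 0
  1-1 → 0
  1-1 → 0
  0-1 → 1 (borrow)
  0-1-1 → 0 (borrow)
  0-0-1 → 1 (borrow)
  0-1-1 → 0 (borrow)
  1-0-1 → 0
  0-1 → 1 (borrow)
  1-1-1 → 1 (borrow)
  0-1-1 → 0 (borrow)
  1-1-1 → 1 (borrow)
  1-1-1 → 1 (borrow)
  0-0-1 → 1 (borrow)
  1-1-1 → 1 (borrow)
  1-0-1 → 0
  0-1 → 1 (borrow)
  0-1-1 → 0 (borrow)
  0-0-1 → 1 (borrow)
  1-0-1 → 0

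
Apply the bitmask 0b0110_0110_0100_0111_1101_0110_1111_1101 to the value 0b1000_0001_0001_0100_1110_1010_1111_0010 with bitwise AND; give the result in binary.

AND bit by bit (1 only where both bits are 1):
  10000001000101001110101011110010
& 01100110010001111101011011111101
= 00000000000001001100001011110000

0b00000000000001001100001011110000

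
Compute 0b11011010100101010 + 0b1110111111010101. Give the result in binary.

0b101010010011111111

Add column by column in base 2, right to left:
  0+1 = 1
  1+0 = 1
  0+1 = 1
  1+0 = 1
  0+1 = 1
  1+0 = 1
  0+1 = 1
  0+1 = 1
  1+1 = 0 carry 1
  0+1+1 = 0 carry 1
  1+1+1 = 1 carry 1
  0+1+1 = 0 carry 1
  1+0+1 = 0 carry 1
  1+1+1 = 1 carry 1
  0+1+1 = 0 carry 1
  1+1+1 = 1 carry 1
  1+0+1 = 0 carry 1
  final carry 1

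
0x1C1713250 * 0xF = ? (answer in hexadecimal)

Multiply each base-16 digit by 15, carrying:
  0×15 = 0 → write 0
  5×15 = 75 → write B carry 4
  2×15+4 = 34 → write 2 carry 2
  3×15+2 = 47 → write F carry 2
  1×15+2 = 17 → write 1 carry 1
  7×15+1 = 106 → write A carry 6
  1×15+6 = 21 → write 5 carry 1
  C×15+1 = 181 → write 5 carry 11
  1×15+11 = 26 → write A carry 1
  remaining carry: 1

0x1A55A1F2B0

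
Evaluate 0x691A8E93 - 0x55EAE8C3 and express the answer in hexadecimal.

0x132FA5D0

Subtract column by column in base 16:
  3-3 → 0
  9-C → D (borrow)
  E-8-1 → 5
  8-E → A (borrow)
  A-A-1 → F (borrow)
  1-E-1 → 2 (borrow)
  9-5-1 → 3
  6-5 → 1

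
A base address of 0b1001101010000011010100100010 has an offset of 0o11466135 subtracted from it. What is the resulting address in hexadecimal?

0b1001101010000011010100100010 = 0x9A83522 in hexadecimal.
0o11466135 = 0x266C5D in hexadecimal.
Subtract column by column in base 16:
  2-D → 5 (borrow)
  2-5-1 → C (borrow)
  5-C-1 → 8 (borrow)
  3-6-1 → C (borrow)
  8-6-1 → 1
  A-2 → 8
  9-0 → 9

0x981C8C5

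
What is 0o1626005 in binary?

0b1110010110000000101

Each octal digit is 3 bits: 1=001 6=110 2=010 6=110 0=000 0=000 5=101.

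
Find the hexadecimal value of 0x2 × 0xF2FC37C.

0x1E5F86F8

Multiply each base-16 digit by 2, carrying:
  C×2 = 24 → write 8 carry 1
  7×2+1 = 15 → write F
  3×2 = 6 → write 6
  C×2 = 24 → write 8 carry 1
  F×2+1 = 31 → write F carry 1
  2×2+1 = 5 → write 5
  F×2 = 30 → write E carry 1
  remaining carry: 1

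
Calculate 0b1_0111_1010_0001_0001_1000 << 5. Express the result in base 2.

Left shift by 5: append 5 zero bits.

0b10111101000010001100000000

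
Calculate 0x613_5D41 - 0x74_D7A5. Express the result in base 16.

0x59E859C

Subtract column by column in base 16:
  1-5 → C (borrow)
  4-A-1 → 9 (borrow)
  D-7-1 → 5
  5-D → 8 (borrow)
  3-4-1 → E (borrow)
  1-7-1 → 9 (borrow)
  6-0-1 → 5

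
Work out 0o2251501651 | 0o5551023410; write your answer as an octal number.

0o7751523651

OR each oct digit independently (no carries):
  2|5=7, 2|5=7, 5|5=5, 1|1=1, 5|0=5, 0|2=2, 1|3=3, 6|4=6, 5|1=5, 1|0=1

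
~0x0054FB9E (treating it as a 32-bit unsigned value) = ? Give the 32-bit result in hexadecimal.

0xFFAB0461

Each hex digit d becomes F−d:
  0→F, 0→F, 5→A, 4→B, F→0, B→4, 9→6, E→1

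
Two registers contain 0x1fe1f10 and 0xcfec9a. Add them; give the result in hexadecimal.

Add column by column in base 16, right to left:
  0+a = a
  1+9 = a
  f+c = b carry 1
  1+e+1 = 0 carry 1
  e+f+1 = e carry 1
  f+c+1 = c carry 1
  1+0+1 = 2

0x2ce0baa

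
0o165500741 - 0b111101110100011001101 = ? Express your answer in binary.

0o165500741 = 0b1110101101000000111100001 in binary.
Subtract column by column in base 2:
  1-1 → 0
  0-0 → 0
  0-1 → 1 (borrow)
  0-1-1 → 0 (borrow)
  0-0-1 → 1 (borrow)
  1-0-1 → 0
  1-1 → 0
  1-1 → 0
  1-0 → 1
  0-0 → 0
  0-0 → 0
  0-1 → 1 (borrow)
  0-0-1 → 1 (borrow)
  0-1-1 → 0 (borrow)
  0-1-1 → 0 (borrow)
  1-1-1 → 1 (borrow)
  0-0-1 → 1 (borrow)
  1-1-1 → 1 (borrow)
  1-1-1 → 1 (borrow)
  0-1-1 → 0 (borrow)
  1-1-1 → 1 (borrow)
  0-0-1 → 1 (borrow)
  1-0-1 → 0
  1-0 → 1
  1-0 → 1

0b1101101111001100100010100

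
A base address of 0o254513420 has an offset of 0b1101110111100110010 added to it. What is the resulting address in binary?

0b10101110011000011001000010

0o254513420 = 0b10101100101001011100010000 in binary.
Add column by column in base 2, right to left:
  0+0 = 0
  0+1 = 1
  0+0 = 0
  0+0 = 0
  1+1 = 0 carry 1
  0+1+1 = 0 carry 1
  0+0+1 = 1
  0+0 = 0
  1+1 = 0 carry 1
  1+1+1 = 1 carry 1
  1+1+1 = 1 carry 1
  0+1+1 = 0 carry 1
  1+0+1 = 0 carry 1
  0+1+1 = 0 carry 1
  0+1+1 = 0 carry 1
  1+1+1 = 1 carry 1
  0+0+1 = 1
  1+1 = 0 carry 1
  0+1+1 = 0 carry 1
  0+0+1 = 1
  1+0 = 1
  1+0 = 1
  0+0 = 0
  1+0 = 1
  0+0 = 0
  1+0 = 1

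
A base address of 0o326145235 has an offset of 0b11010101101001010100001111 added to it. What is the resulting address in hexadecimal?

0o326145235 = 0x358ca9d in hexadecimal.
0b11010101101001010100001111 = 0x356950f in hexadecimal.
Add column by column in base 16, right to left:
  d+f = c carry 1
  9+0+1 = a
  a+5 = f
  c+9 = 5 carry 1
  8+6+1 = f
  5+5 = a
  3+3 = 6

0x6af5fac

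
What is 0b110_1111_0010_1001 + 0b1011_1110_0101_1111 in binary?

0b10010110110001000

Add column by column in base 2, right to left:
  1+1 = 0 carry 1
  0+1+1 = 0 carry 1
  0+1+1 = 0 carry 1
  1+1+1 = 1 carry 1
  0+1+1 = 0 carry 1
  1+0+1 = 0 carry 1
  0+1+1 = 0 carry 1
  0+0+1 = 1
  1+0 = 1
  1+1 = 0 carry 1
  1+1+1 = 1 carry 1
  1+1+1 = 1 carry 1
  0+1+1 = 0 carry 1
  1+1+1 = 1 carry 1
  1+0+1 = 0 carry 1
  0+1+1 = 0 carry 1
  final carry 1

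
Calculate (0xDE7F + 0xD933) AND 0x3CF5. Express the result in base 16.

Add column by column in base 16, right to left:
  F+3 = 2 carry 1
  7+3+1 = B
  E+9 = 7 carry 1
  D+D+1 = B carry 1
  final carry 1
Sum = 0x1B7B2; now AND with 0x3CF5:
  1&0=0, B&3=3, 7&C=4, B&F=B, 2&5=0

0x34B0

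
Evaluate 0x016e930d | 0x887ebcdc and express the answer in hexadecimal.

OR each hex digit independently (no carries):
  0|8=8, 1|8=9, 6|7=7, e|e=e, 9|b=b, 3|c=f, 0|d=d, d|c=d

0x897ebfdd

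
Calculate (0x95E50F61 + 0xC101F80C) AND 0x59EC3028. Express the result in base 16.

Add column by column in base 16, right to left:
  1+C = D
  6+0 = 6
  F+8 = 7 carry 1
  0+F+1 = 0 carry 1
  5+1+1 = 7
  E+0 = E
  5+1 = 6
  9+C = 5 carry 1
  final carry 1
Sum = 0x156E7076D; now AND with 0x59EC3028:
  1&0=0, 5&5=5, 6&9=0, E&E=E, 7&C=4, 0&3=0, 7&0=0, 6&2=2, D&8=8

0x50E40028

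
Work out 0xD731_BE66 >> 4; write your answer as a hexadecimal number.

Shifting right by 4 bits = 1 hex digit: drop the last 1.

0xD731BE6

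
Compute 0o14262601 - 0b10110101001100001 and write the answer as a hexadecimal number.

0x2ffb20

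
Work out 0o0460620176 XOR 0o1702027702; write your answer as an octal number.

0o1362607674

XOR each oct digit independently (no carries):
  0^1=1, 4^7=3, 6^0=6, 0^2=2, 6^0=6, 2^2=0, 0^7=7, 1^7=6, 7^0=7, 6^2=4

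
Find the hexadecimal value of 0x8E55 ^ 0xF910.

0x7745

XOR each hex digit independently (no carries):
  8^F=7, E^9=7, 5^1=4, 5^0=5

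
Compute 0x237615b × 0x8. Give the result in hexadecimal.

0x11bb0ad8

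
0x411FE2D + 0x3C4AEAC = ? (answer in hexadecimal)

Add column by column in base 16, right to left:
  D+C = 9 carry 1
  2+A+1 = D
  E+E = C carry 1
  F+A+1 = A carry 1
  1+4+1 = 6
  1+C = D
  4+3 = 7

0x7D6ACD9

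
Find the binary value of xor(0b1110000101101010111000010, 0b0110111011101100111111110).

0b1000111110000110000111100

XOR bit by bit (1 where the bits differ):
  1110000101101010111000010
^ 0110111011101100111111110
= 1000111110000110000111100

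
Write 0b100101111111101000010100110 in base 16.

Group the bits into nibbles: 0100 1011 1111 1101 0000 1010 0110 → 4BFD0A6.

0x4BFD0A6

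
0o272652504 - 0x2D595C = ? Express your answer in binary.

0o272652504 = 0b10111010110101010101000100 in binary.
0x2D595C = 0b1011010101100101011100 in binary.
Subtract column by column in base 2:
  0-0 → 0
  0-0 → 0
  1-1 → 0
  0-1 → 1 (borrow)
  0-1-1 → 0 (borrow)
  0-0-1 → 1 (borrow)
  1-1-1 → 1 (borrow)
  0-0-1 → 1 (borrow)
  1-1-1 → 1 (borrow)
  0-0-1 → 1 (borrow)
  1-0-1 → 0
  0-1 → 1 (borrow)
  1-1-1 → 1 (borrow)
  0-0-1 → 1 (borrow)
  1-1-1 → 1 (borrow)
  0-0-1 → 1 (borrow)
  1-1-1 → 1 (borrow)
  1-0-1 → 0
  0-1 → 1 (borrow)
  1-1-1 → 1 (borrow)
  0-0-1 → 1 (borrow)
  1-1-1 → 1 (borrow)
  1-0-1 → 0
  1-0 → 1
  0-0 → 0
  1-0 → 1

0b10101111011111101111101000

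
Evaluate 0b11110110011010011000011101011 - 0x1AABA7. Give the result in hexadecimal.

0b11110110011010011000011101011 = 0x1ECD30EB in hexadecimal.
Subtract column by column in base 16:
  B-7 → 4
  E-A → 4
  0-B → 5 (borrow)
  3-A-1 → 8 (borrow)
  D-A-1 → 2
  C-1 → B
  E-0 → E
  1-0 → 1

0x1EB28544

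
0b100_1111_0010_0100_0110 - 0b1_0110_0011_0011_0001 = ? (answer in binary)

0b111000111100010101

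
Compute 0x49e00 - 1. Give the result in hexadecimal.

0x49dff

The trailing 2 digits are 0, so subtracting 1 borrows through: they become F and the next digit up decrements.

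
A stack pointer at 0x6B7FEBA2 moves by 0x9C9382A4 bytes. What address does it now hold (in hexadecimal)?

0x108136E46

Add column by column in base 16, right to left:
  2+4 = 6
  A+A = 4 carry 1
  B+2+1 = E
  E+8 = 6 carry 1
  F+3+1 = 3 carry 1
  7+9+1 = 1 carry 1
  B+C+1 = 8 carry 1
  6+9+1 = 0 carry 1
  final carry 1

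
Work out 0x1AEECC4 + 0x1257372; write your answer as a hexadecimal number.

Add column by column in base 16, right to left:
  4+2 = 6
  C+7 = 3 carry 1
  C+3+1 = 0 carry 1
  E+7+1 = 6 carry 1
  E+5+1 = 4 carry 1
  A+2+1 = D
  1+1 = 2

0x2D46036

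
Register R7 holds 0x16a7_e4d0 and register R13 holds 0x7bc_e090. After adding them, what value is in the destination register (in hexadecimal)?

0x1e64c560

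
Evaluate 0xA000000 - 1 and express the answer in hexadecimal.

0x9FFFFFF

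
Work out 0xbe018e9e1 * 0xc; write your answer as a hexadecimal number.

Multiply each base-16 digit by 12, carrying:
  1×12 = 12 → write c
  e×12 = 168 → write 8 carry 10
  9×12+10 = 118 → write 6 carry 7
  e×12+7 = 175 → write f carry 10
  8×12+10 = 106 → write a carry 6
  1×12+6 = 18 → write 2 carry 1
  0×12+1 = 1 → write 1
  e×12 = 168 → write 8 carry 10
  b×12+10 = 142 → write e carry 8
  remaining carry: 8

0x8e812af68c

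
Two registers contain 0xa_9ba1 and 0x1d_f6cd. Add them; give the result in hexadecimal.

0x28926e

Add column by column in base 16, right to left:
  1+d = e
  a+c = 6 carry 1
  b+6+1 = 2 carry 1
  9+f+1 = 9 carry 1
  a+d+1 = 8 carry 1
  0+1+1 = 2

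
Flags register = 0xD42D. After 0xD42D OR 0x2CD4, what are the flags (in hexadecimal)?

0xFCFD

OR each hex digit independently (no carries):
  D|2=F, 4|C=C, 2|D=F, D|4=D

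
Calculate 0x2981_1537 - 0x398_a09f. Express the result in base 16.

0x25e87498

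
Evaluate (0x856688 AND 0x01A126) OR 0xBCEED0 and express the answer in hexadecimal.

0x856688 AND 0x01A126 = 0x012000.
Then OR with 0xBCEED0.

0xBDEED0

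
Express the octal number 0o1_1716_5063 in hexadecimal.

Each octal digit is 3 bits: 1=001 1=001 7=111 1=001 6=110 5=101 0=000 6=110 3=011.
Group the bits into nibbles: 0001 0011 1100 1110 1010 0011 0011 → 13cea33.

0x13cea33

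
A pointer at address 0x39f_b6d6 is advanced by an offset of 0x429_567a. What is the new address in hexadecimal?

0x7c90d50

Add column by column in base 16, right to left:
  6+a = 0 carry 1
  d+7+1 = 5 carry 1
  6+6+1 = d
  b+5 = 0 carry 1
  f+9+1 = 9 carry 1
  9+2+1 = c
  3+4 = 7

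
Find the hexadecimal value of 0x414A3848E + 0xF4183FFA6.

Add column by column in base 16, right to left:
  E+6 = 4 carry 1
  8+A+1 = 3 carry 1
  4+F+1 = 4 carry 1
  8+F+1 = 8 carry 1
  3+3+1 = 7
  A+8 = 2 carry 1
  4+1+1 = 6
  1+4 = 5
  4+F = 3 carry 1
  final carry 1

0x1356278434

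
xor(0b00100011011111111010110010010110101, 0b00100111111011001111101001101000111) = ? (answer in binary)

XOR bit by bit (1 where the bits differ):
  00100011011111111010110010010110101
^ 00100111111011001111101001101000111
= 00000100100100110101011011111110010

0b00000100100100110101011011111110010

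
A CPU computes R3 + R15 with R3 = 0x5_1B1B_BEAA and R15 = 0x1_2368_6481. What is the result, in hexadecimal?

0x63E84232B

Add column by column in base 16, right to left:
  A+1 = B
  A+8 = 2 carry 1
  E+4+1 = 3 carry 1
  B+6+1 = 2 carry 1
  B+8+1 = 4 carry 1
  1+6+1 = 8
  B+3 = E
  1+2 = 3
  5+1 = 6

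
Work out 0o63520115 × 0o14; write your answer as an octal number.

0o1153701634

Multiply each base-8 digit by 12, carrying:
  5×12 = 60 → write 4 carry 7
  1×12+7 = 19 → write 3 carry 2
  1×12+2 = 14 → write 6 carry 1
  0×12+1 = 1 → write 1
  2×12 = 24 → write 0 carry 3
  5×12+3 = 63 → write 7 carry 7
  3×12+7 = 43 → write 3 carry 5
  6×12+5 = 77 → write 5 carry 9
  remaining carry: 11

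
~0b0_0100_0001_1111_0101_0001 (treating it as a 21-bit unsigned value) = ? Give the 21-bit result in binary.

Invert each bit: 001000001111101010001 → 110111110000010101110.

0b110111110000010101110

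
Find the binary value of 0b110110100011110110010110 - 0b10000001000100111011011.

Subtract column by column in base 2:
  0-1 → 1 (borrow)
  1-1-1 → 1 (borrow)
  1-0-1 → 0
  0-1 → 1 (borrow)
  1-1-1 → 1 (borrow)
  0-0-1 → 1 (borrow)
  0-1-1 → 0 (borrow)
  1-1-1 → 1 (borrow)
  1-1-1 → 1 (borrow)
  0-0-1 → 1 (borrow)
  1-0-1 → 0
  1-1 → 0
  1-0 → 1
  1-0 → 1
  0-0 → 0
  0-1 → 1 (borrow)
  0-0-1 → 1 (borrow)
  1-0-1 → 0
  0-0 → 0
  1-0 → 1
  1-0 → 1
  0-0 → 0
  1-1 → 0
  1-0 → 1

0b100110011011001110111011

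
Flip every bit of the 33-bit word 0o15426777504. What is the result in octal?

Each oct digit d becomes 7−d:
  1→6, 5→2, 4→3, 2→5, 6→1, 7→0, 7→0, 7→0, 5→2, 0→7, 4→3

0o62351000273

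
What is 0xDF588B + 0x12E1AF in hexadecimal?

Add column by column in base 16, right to left:
  B+F = A carry 1
  8+A+1 = 3 carry 1
  8+1+1 = A
  5+E = 3 carry 1
  F+2+1 = 2 carry 1
  D+1+1 = F

0xF23A3A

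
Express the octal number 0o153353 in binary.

0b1101011011101011

Each octal digit is 3 bits: 1=001 5=101 3=011 3=011 5=101 3=011.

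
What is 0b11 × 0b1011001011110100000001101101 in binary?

Multiply each base-2 digit by 3, carrying:
  1×3 = 3 → write 1 carry 1
  0×3+1 = 1 → write 1
  1×3 = 3 → write 1 carry 1
  1×3+1 = 4 → write 0 carry 2
  0×3+2 = 2 → write 0 carry 1
  1×3+1 = 4 → write 0 carry 2
  1×3+2 = 5 → write 1 carry 2
  0×3+2 = 2 → write 0 carry 1
  0×3+1 = 1 → write 1
  0×3 = 0 → write 0
  0×3 = 0 → write 0
  0×3 = 0 → write 0
  0×3 = 0 → write 0
  0×3 = 0 → write 0
  1×3 = 3 → write 1 carry 1
  0×3+1 = 1 → write 1
  1×3 = 3 → write 1 carry 1
  1×3+1 = 4 → write 0 carry 2
  1×3+2 = 5 → write 1 carry 2
  1×3+2 = 5 → write 1 carry 2
  0×3+2 = 2 → write 0 carry 1
  1×3+1 = 4 → write 0 carry 2
  0×3+2 = 2 → write 0 carry 1
  0×3+1 = 1 → write 1
  1×3 = 3 → write 1 carry 1
  1×3+1 = 4 → write 0 carry 2
  0×3+2 = 2 → write 0 carry 1
  1×3+1 = 4 → write 0 carry 2
  remaining carry: 10

0b100001100011011100000101000111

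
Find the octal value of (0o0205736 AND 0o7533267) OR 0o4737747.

0o0205736 AND 0o7533267 = 0o0001226.
Then OR with 0o4737747.

0o4737767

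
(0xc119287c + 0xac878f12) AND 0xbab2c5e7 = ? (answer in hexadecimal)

Add column by column in base 16, right to left:
  c+2 = e
  7+1 = 8
  8+f = 7 carry 1
  2+8+1 = b
  9+7 = 0 carry 1
  1+8+1 = a
  1+c = d
  c+a = 6 carry 1
  final carry 1
Sum = 0x16da0b78e; now AND with 0xbab2c5e7:
  1&0=0, 6&b=2, d&a=8, a&b=a, 0&2=0, b&c=8, 7&5=5, 8&e=8, e&7=6

0x28a08586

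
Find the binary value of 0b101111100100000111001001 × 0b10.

Multiply each base-2 digit by 2, carrying:
  1×2 = 2 → write 0 carry 1
  0×2+1 = 1 → write 1
  0×2 = 0 → write 0
  1×2 = 2 → write 0 carry 1
  0×2+1 = 1 → write 1
  0×2 = 0 → write 0
  1×2 = 2 → write 0 carry 1
  1×2+1 = 3 → write 1 carry 1
  1×2+1 = 3 → write 1 carry 1
  0×2+1 = 1 → write 1
  0×2 = 0 → write 0
  0×2 = 0 → write 0
  0×2 = 0 → write 0
  0×2 = 0 → write 0
  1×2 = 2 → write 0 carry 1
  0×2+1 = 1 → write 1
  0×2 = 0 → write 0
  1×2 = 2 → write 0 carry 1
  1×2+1 = 3 → write 1 carry 1
  1×2+1 = 3 → write 1 carry 1
  1×2+1 = 3 → write 1 carry 1
  1×2+1 = 3 → write 1 carry 1
  0×2+1 = 1 → write 1
  1×2 = 2 → write 0 carry 1
  remaining carry: 1

0b1011111001000001110010010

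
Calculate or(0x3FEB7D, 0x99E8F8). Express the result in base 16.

0xBFEBFD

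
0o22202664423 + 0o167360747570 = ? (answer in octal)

0o211563634213

Add column by column in base 8, right to left:
  3+0 = 3
  2+7 = 1 carry 1
  4+5+1 = 2 carry 1
  4+7+1 = 4 carry 1
  6+4+1 = 3 carry 1
  6+7+1 = 6 carry 1
  2+0+1 = 3
  0+6 = 6
  2+3 = 5
  2+7 = 1 carry 1
  2+6+1 = 1 carry 1
  0+1+1 = 2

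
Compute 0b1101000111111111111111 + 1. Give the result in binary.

0b1101001000000000000000

The trailing 15 digits are 1 (max in base 2), so adding 1 cascades: they roll to 0 and the next digit up increments.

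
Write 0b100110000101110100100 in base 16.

Group the bits into nibbles: 0001 0011 0000 1011 1010 0100 → 130BA4.

0x130BA4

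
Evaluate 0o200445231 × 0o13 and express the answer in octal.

0o2606232223

Multiply each base-8 digit by 11, carrying:
  1×11 = 11 → write 3 carry 1
  3×11+1 = 34 → write 2 carry 4
  2×11+4 = 26 → write 2 carry 3
  5×11+3 = 58 → write 2 carry 7
  4×11+7 = 51 → write 3 carry 6
  4×11+6 = 50 → write 2 carry 6
  0×11+6 = 6 → write 6
  0×11 = 0 → write 0
  2×11 = 22 → write 6 carry 2
  remaining carry: 2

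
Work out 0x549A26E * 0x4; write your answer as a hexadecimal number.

Multiply each base-16 digit by 4, carrying:
  E×4 = 56 → write 8 carry 3
  6×4+3 = 27 → write B carry 1
  2×4+1 = 9 → write 9
  A×4 = 40 → write 8 carry 2
  9×4+2 = 38 → write 6 carry 2
  4×4+2 = 18 → write 2 carry 1
  5×4+1 = 21 → write 5 carry 1
  remaining carry: 1

0x152689B8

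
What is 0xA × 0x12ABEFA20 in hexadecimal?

0xBAB75C540

Multiply each base-16 digit by 10, carrying:
  0×10 = 0 → write 0
  2×10 = 20 → write 4 carry 1
  A×10+1 = 101 → write 5 carry 6
  F×10+6 = 156 → write C carry 9
  E×10+9 = 149 → write 5 carry 9
  B×10+9 = 119 → write 7 carry 7
  A×10+7 = 107 → write B carry 6
  2×10+6 = 26 → write A carry 1
  1×10+1 = 11 → write B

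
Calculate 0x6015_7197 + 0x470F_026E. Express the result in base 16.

0xA7247405

Add column by column in base 16, right to left:
  7+E = 5 carry 1
  9+6+1 = 0 carry 1
  1+2+1 = 4
  7+0 = 7
  5+F = 4 carry 1
  1+0+1 = 2
  0+7 = 7
  6+4 = A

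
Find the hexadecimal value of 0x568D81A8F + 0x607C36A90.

Add column by column in base 16, right to left:
  F+0 = F
  8+9 = 1 carry 1
  A+A+1 = 5 carry 1
  1+6+1 = 8
  8+3 = B
  D+C = 9 carry 1
  8+7+1 = 0 carry 1
  6+0+1 = 7
  5+6 = B

0xB709B851F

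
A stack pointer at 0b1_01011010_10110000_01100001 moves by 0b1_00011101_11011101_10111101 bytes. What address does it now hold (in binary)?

0b10011110001000111000011110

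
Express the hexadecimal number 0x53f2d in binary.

0b1010011111100101101

Expand each hex digit to 4 bits: 5=0101 3=0011 f=1111 2=0010 d=1101.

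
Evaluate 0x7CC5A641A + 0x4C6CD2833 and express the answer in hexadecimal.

0xC93278C4D

Add column by column in base 16, right to left:
  A+3 = D
  1+3 = 4
  4+8 = C
  6+2 = 8
  A+D = 7 carry 1
  5+C+1 = 2 carry 1
  C+6+1 = 3 carry 1
  C+C+1 = 9 carry 1
  7+4+1 = C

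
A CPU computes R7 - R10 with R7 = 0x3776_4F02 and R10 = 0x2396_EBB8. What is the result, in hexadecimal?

0x13DF634A

Subtract column by column in base 16:
  2-8 → A (borrow)
  0-B-1 → 4 (borrow)
  F-B-1 → 3
  4-E → 6 (borrow)
  6-6-1 → F (borrow)
  7-9-1 → D (borrow)
  7-3-1 → 3
  3-2 → 1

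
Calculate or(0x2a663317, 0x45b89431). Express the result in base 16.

0x6ffeb737

OR each hex digit independently (no carries):
  2|4=6, a|5=f, 6|b=f, 6|8=e, 3|9=b, 3|4=7, 1|3=3, 7|1=7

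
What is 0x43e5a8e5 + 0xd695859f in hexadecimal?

0x11a7b2e84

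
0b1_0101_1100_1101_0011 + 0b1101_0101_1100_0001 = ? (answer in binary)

0b100011001010010100

Add column by column in base 2, right to left:
  1+1 = 0 carry 1
  1+0+1 = 0 carry 1
  0+0+1 = 1
  0+0 = 0
  1+0 = 1
  0+0 = 0
  1+1 = 0 carry 1
  1+1+1 = 1 carry 1
  0+1+1 = 0 carry 1
  0+0+1 = 1
  1+1 = 0 carry 1
  1+0+1 = 0 carry 1
  1+1+1 = 1 carry 1
  0+0+1 = 1
  1+1 = 0 carry 1
  0+1+1 = 0 carry 1
  1+0+1 = 0 carry 1
  final carry 1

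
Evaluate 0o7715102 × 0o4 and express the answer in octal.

0o37464410

Multiply each base-8 digit by 4, carrying:
  2×4 = 8 → write 0 carry 1
  0×4+1 = 1 → write 1
  1×4 = 4 → write 4
  5×4 = 20 → write 4 carry 2
  1×4+2 = 6 → write 6
  7×4 = 28 → write 4 carry 3
  7×4+3 = 31 → write 7 carry 3
  remaining carry: 3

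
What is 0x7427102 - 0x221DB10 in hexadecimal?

0x52095F2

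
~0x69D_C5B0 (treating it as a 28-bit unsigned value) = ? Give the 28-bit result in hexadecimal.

0x9623A4F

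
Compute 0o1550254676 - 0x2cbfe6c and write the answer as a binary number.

0b1010110101010101101101010010

0o1550254676 = 0b1101101000010101100110111110 in binary.
0x2cbfe6c = 0b10110010111111111001101100 in binary.
Subtract column by column in base 2:
  0-0 → 0
  1-0 → 1
  1-1 → 0
  1-1 → 0
  1-0 → 1
  1-1 → 0
  0-1 → 1 (borrow)
  1-0-1 → 0
  1-0 → 1
  0-1 → 1 (borrow)
  0-1-1 → 0 (borrow)
  1-1-1 → 1 (borrow)
  1-1-1 → 1 (borrow)
  0-1-1 → 0 (borrow)
  1-1-1 → 1 (borrow)
  0-1-1 → 0 (borrow)
  1-1-1 → 1 (borrow)
  0-1-1 → 0 (borrow)
  0-0-1 → 1 (borrow)
  0-1-1 → 0 (borrow)
  0-0-1 → 1 (borrow)
  1-0-1 → 0
  0-1 → 1 (borrow)
  1-1-1 → 1 (borrow)
  1-0-1 → 0
  0-1 → 1 (borrow)
  1-0-1 → 0
  1-0 → 1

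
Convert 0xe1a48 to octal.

0o3415110

Expand each hex digit to 4 bits: e=1110 1=0001 a=1010 4=0100 8=1000.
Group the bits in threes: 011 100 001 101 001 001 000 → 3415110.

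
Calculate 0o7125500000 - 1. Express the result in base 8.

The trailing 5 digits are 0, so subtracting 1 borrows through: they become 7 and the next digit up decrements.

0o7125477777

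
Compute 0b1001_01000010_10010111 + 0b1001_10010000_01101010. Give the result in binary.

0b100101101001100000001

Add column by column in base 2, right to left:
  1+0 = 1
  1+1 = 0 carry 1
  1+0+1 = 0 carry 1
  0+1+1 = 0 carry 1
  1+0+1 = 0 carry 1
  0+1+1 = 0 carry 1
  0+1+1 = 0 carry 1
  1+0+1 = 0 carry 1
  0+0+1 = 1
  1+0 = 1
  0+0 = 0
  0+0 = 0
  0+1 = 1
  0+0 = 0
  1+0 = 1
  0+1 = 1
  1+1 = 0 carry 1
  0+0+1 = 1
  0+0 = 0
  1+1 = 0 carry 1
  final carry 1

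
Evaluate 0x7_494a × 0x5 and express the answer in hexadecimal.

0x246e72

Multiply each base-16 digit by 5, carrying:
  a×5 = 50 → write 2 carry 3
  4×5+3 = 23 → write 7 carry 1
  9×5+1 = 46 → write e carry 2
  4×5+2 = 22 → write 6 carry 1
  7×5+1 = 36 → write 4 carry 2
  remaining carry: 2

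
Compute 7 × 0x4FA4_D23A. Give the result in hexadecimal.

0x22D81BF96

Multiply each base-16 digit by 7, carrying:
  A×7 = 70 → write 6 carry 4
  3×7+4 = 25 → write 9 carry 1
  2×7+1 = 15 → write F
  D×7 = 91 → write B carry 5
  4×7+5 = 33 → write 1 carry 2
  A×7+2 = 72 → write 8 carry 4
  F×7+4 = 109 → write D carry 6
  4×7+6 = 34 → write 2 carry 2
  remaining carry: 2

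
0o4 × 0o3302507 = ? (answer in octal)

0o15412434

Multiply each base-8 digit by 4, carrying:
  7×4 = 28 → write 4 carry 3
  0×4+3 = 3 → write 3
  5×4 = 20 → write 4 carry 2
  2×4+2 = 10 → write 2 carry 1
  0×4+1 = 1 → write 1
  3×4 = 12 → write 4 carry 1
  3×4+1 = 13 → write 5 carry 1
  remaining carry: 1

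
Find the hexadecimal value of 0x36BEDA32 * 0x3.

0xA43C8E96

Multiply each base-16 digit by 3, carrying:
  2×3 = 6 → write 6
  3×3 = 9 → write 9
  A×3 = 30 → write E carry 1
  D×3+1 = 40 → write 8 carry 2
  E×3+2 = 44 → write C carry 2
  B×3+2 = 35 → write 3 carry 2
  6×3+2 = 20 → write 4 carry 1
  3×3+1 = 10 → write A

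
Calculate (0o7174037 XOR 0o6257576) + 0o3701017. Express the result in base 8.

First 0o7174037 XOR 0o6257576 = 0o1323541.
Add column by column in base 8, right to left:
  1+7 = 0 carry 1
  4+1+1 = 6
  5+0 = 5
  3+1 = 4
  2+0 = 2
  3+7 = 2 carry 1
  1+3+1 = 5

0o5224560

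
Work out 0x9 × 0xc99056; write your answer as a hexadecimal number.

0x7161306

Multiply each base-16 digit by 9, carrying:
  6×9 = 54 → write 6 carry 3
  5×9+3 = 48 → write 0 carry 3
  0×9+3 = 3 → write 3
  9×9 = 81 → write 1 carry 5
  9×9+5 = 86 → write 6 carry 5
  c×9+5 = 113 → write 1 carry 7
  remaining carry: 7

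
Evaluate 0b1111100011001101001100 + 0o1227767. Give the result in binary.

0b10000110110001101000011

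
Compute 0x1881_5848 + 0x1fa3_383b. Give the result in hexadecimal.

0x38249083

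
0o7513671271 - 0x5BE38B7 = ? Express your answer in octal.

0x5BE38B7 = 0o557434267 in octal.
Subtract column by column in base 8:
  1-7 → 2 (borrow)
  7-6-1 → 0
  2-2 → 0
  1-4 → 5 (borrow)
  7-3-1 → 3
  6-4 → 2
  3-7 → 4 (borrow)
  1-5-1 → 3 (borrow)
  5-5-1 → 7 (borrow)
  7-0-1 → 6

0o6734235002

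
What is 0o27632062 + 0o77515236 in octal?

0o127347320

Add column by column in base 8, right to left:
  2+6 = 0 carry 1
  6+3+1 = 2 carry 1
  0+2+1 = 3
  2+5 = 7
  3+1 = 4
  6+5 = 3 carry 1
  7+7+1 = 7 carry 1
  2+7+1 = 2 carry 1
  final carry 1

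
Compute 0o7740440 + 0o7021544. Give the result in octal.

0o16762204

Add column by column in base 8, right to left:
  0+4 = 4
  4+4 = 0 carry 1
  4+5+1 = 2 carry 1
  0+1+1 = 2
  4+2 = 6
  7+0 = 7
  7+7 = 6 carry 1
  final carry 1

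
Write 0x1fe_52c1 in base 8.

Expand each hex digit to 4 bits: 1=0001 f=1111 e=1110 5=0101 2=0010 c=1100 1=0001.
Group the bits in threes: 001 111 111 100 101 001 011 000 001 → 177451301.

0o177451301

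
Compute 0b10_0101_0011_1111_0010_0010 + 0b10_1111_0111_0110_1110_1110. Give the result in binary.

0b10101001011011000010000

Add column by column in base 2, right to left:
  0+0 = 0
  1+1 = 0 carry 1
  0+1+1 = 0 carry 1
  0+1+1 = 0 carry 1
  0+0+1 = 1
  1+1 = 0 carry 1
  0+1+1 = 0 carry 1
  0+1+1 = 0 carry 1
  1+0+1 = 0 carry 1
  1+1+1 = 1 carry 1
  1+1+1 = 1 carry 1
  1+0+1 = 0 carry 1
  1+1+1 = 1 carry 1
  1+1+1 = 1 carry 1
  0+1+1 = 0 carry 1
  0+0+1 = 1
  1+1 = 0 carry 1
  0+1+1 = 0 carry 1
  1+1+1 = 1 carry 1
  0+1+1 = 0 carry 1
  0+0+1 = 1
  1+1 = 0 carry 1
  final carry 1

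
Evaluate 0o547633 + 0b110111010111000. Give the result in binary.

0b110011111001010011

0o547633 = 0b101100111110011011 in binary.
Add column by column in base 2, right to left:
  1+0 = 1
  1+0 = 1
  0+0 = 0
  1+1 = 0 carry 1
  1+1+1 = 1 carry 1
  0+1+1 = 0 carry 1
  0+0+1 = 1
  1+1 = 0 carry 1
  1+0+1 = 0 carry 1
  1+1+1 = 1 carry 1
  1+1+1 = 1 carry 1
  1+1+1 = 1 carry 1
  0+0+1 = 1
  0+1 = 1
  1+1 = 0 carry 1
  1+0+1 = 0 carry 1
  0+0+1 = 1
  1+0 = 1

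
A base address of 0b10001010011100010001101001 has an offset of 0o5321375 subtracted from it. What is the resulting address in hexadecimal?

0b10001010011100010001101001 = 0x229c469 in hexadecimal.
0o5321375 = 0x15a2fd in hexadecimal.
Subtract column by column in base 16:
  9-d → c (borrow)
  6-f-1 → 6 (borrow)
  4-2-1 → 1
  c-a → 2
  9-5 → 4
  2-1 → 1
  2-0 → 2

0x214216c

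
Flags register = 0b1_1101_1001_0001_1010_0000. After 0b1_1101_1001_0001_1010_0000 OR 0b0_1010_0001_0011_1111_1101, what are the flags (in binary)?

OR bit by bit (1 where either bit is 1):
  111011001000110100000
| 010100001001111111101
= 111111001001111111101

0b111111001001111111101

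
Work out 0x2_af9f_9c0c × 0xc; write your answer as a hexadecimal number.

0x203b7b5090

Multiply each base-16 digit by 12, carrying:
  c×12 = 144 → write 0 carry 9
  0×12+9 = 9 → write 9
  c×12 = 144 → write 0 carry 9
  9×12+9 = 117 → write 5 carry 7
  f×12+7 = 187 → write b carry 11
  9×12+11 = 119 → write 7 carry 7
  f×12+7 = 187 → write b carry 11
  a×12+11 = 131 → write 3 carry 8
  2×12+8 = 32 → write 0 carry 2
  remaining carry: 2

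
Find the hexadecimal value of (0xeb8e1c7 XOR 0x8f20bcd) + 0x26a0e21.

0x8b4f82b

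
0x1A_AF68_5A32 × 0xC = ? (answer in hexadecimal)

Multiply each base-16 digit by 12, carrying:
  2×12 = 24 → write 8 carry 1
  3×12+1 = 37 → write 5 carry 2
  A×12+2 = 122 → write A carry 7
  5×12+7 = 67 → write 3 carry 4
  8×12+4 = 100 → write 4 carry 6
  6×12+6 = 78 → write E carry 4
  F×12+4 = 184 → write 8 carry 11
  A×12+11 = 131 → write 3 carry 8
  A×12+8 = 128 → write 0 carry 8
  1×12+8 = 20 → write 4 carry 1
  remaining carry: 1

0x14038E43A58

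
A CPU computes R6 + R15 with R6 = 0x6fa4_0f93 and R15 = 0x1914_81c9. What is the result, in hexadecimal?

0x88b8915c

Add column by column in base 16, right to left:
  3+9 = c
  9+c = 5 carry 1
  f+1+1 = 1 carry 1
  0+8+1 = 9
  4+4 = 8
  a+1 = b
  f+9 = 8 carry 1
  6+1+1 = 8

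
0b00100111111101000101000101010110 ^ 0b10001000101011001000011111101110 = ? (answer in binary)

XOR bit by bit (1 where the bits differ):
  00100111111101000101000101010110
^ 10001000101011001000011111101110
= 10101111010110001101011010111000

0b10101111010110001101011010111000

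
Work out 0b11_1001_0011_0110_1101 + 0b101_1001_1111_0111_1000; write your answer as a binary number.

0b10010011001011100101

Add column by column in base 2, right to left:
  1+0 = 1
  0+0 = 0
  1+0 = 1
  1+1 = 0 carry 1
  0+1+1 = 0 carry 1
  1+1+1 = 1 carry 1
  1+1+1 = 1 carry 1
  0+0+1 = 1
  1+1 = 0 carry 1
  1+1+1 = 1 carry 1
  0+1+1 = 0 carry 1
  0+1+1 = 0 carry 1
  1+1+1 = 1 carry 1
  0+0+1 = 1
  0+0 = 0
  1+1 = 0 carry 1
  1+1+1 = 1 carry 1
  1+0+1 = 0 carry 1
  0+1+1 = 0 carry 1
  final carry 1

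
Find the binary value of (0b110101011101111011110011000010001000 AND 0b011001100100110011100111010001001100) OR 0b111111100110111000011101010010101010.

0b111111100110111011111111010010101010

0b110101011101111011110011000010001000 AND 0b011001100100110011100111010001001100 = 0b010001000100110011100011000000001000.
Then OR with 0b111111100110111000011101010010101010.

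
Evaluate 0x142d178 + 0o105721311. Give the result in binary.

0b10010110100111010001000001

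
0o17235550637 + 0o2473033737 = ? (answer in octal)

0o21730604576

Add column by column in base 8, right to left:
  7+7 = 6 carry 1
  3+3+1 = 7
  6+7 = 5 carry 1
  0+3+1 = 4
  5+3 = 0 carry 1
  5+0+1 = 6
  5+3 = 0 carry 1
  3+7+1 = 3 carry 1
  2+4+1 = 7
  7+2 = 1 carry 1
  1+0+1 = 2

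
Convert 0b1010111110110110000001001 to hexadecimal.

Group the bits into nibbles: 0001 0101 1111 0110 1100 0000 1001 → 15F6C09.

0x15F6C09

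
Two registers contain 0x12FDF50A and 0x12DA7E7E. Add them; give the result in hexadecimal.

Add column by column in base 16, right to left:
  A+E = 8 carry 1
  0+7+1 = 8
  5+E = 3 carry 1
  F+7+1 = 7 carry 1
  D+A+1 = 8 carry 1
  F+D+1 = D carry 1
  2+2+1 = 5
  1+1 = 2

0x25D87388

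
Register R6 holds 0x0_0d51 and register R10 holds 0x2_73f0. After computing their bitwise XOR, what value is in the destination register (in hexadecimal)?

0x27ea1

XOR each hex digit independently (no carries):
  0^2=2, 0^7=7, d^3=e, 5^f=a, 1^0=1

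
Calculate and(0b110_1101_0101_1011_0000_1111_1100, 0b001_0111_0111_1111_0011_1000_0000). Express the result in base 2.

AND bit by bit (1 only where both bits are 1):
  110110101011011000011111100
& 001011101111111001110000000
= 000010101011011000010000000

0b000010101011011000010000000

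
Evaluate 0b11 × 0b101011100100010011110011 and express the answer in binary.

Multiply each base-2 digit by 3, carrying:
  1×3 = 3 → write 1 carry 1
  1×3+1 = 4 → write 0 carry 2
  0×3+2 = 2 → write 0 carry 1
  0×3+1 = 1 → write 1
  1×3 = 3 → write 1 carry 1
  1×3+1 = 4 → write 0 carry 2
  1×3+2 = 5 → write 1 carry 2
  1×3+2 = 5 → write 1 carry 2
  0×3+2 = 2 → write 0 carry 1
  0×3+1 = 1 → write 1
  1×3 = 3 → write 1 carry 1
  0×3+1 = 1 → write 1
  0×3 = 0 → write 0
  0×3 = 0 → write 0
  1×3 = 3 → write 1 carry 1
  0×3+1 = 1 → write 1
  0×3 = 0 → write 0
  1×3 = 3 → write 1 carry 1
  1×3+1 = 4 → write 0 carry 2
  1×3+2 = 5 → write 1 carry 2
  0×3+2 = 2 → write 0 carry 1
  1×3+1 = 4 → write 0 carry 2
  0×3+2 = 2 → write 0 carry 1
  1×3+1 = 4 → write 0 carry 2
  remaining carry: 10

0b10000010101100111011011001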